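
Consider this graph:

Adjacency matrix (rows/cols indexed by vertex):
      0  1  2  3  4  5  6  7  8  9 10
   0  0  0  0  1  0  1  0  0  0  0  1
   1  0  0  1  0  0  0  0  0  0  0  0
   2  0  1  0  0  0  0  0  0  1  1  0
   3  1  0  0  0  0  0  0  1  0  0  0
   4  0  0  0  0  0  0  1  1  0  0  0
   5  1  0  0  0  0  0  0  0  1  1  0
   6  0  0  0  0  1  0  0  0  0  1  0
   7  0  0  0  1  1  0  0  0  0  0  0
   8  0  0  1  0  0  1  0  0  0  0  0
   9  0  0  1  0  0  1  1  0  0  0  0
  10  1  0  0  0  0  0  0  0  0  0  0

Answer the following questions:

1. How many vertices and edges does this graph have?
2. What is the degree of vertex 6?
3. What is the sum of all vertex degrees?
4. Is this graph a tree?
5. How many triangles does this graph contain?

Count: 11 vertices, 12 edges.
Vertex 6 has neighbors [4, 9], degree = 2.
Handshaking lemma: 2 * 12 = 24.
A tree on 11 vertices has 10 edges. This graph has 12 edges (2 extra). Not a tree.
Number of triangles = 0.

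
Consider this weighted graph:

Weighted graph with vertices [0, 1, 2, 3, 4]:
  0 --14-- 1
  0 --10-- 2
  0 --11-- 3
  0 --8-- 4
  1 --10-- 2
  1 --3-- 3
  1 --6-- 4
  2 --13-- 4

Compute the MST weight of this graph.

Applying Kruskal's algorithm (sort edges by weight, add if no cycle):
  Add (1,3) w=3
  Add (1,4) w=6
  Add (0,4) w=8
  Add (0,2) w=10
  Skip (1,2) w=10 (creates cycle)
  Skip (0,3) w=11 (creates cycle)
  Skip (2,4) w=13 (creates cycle)
  Skip (0,1) w=14 (creates cycle)
MST weight = 27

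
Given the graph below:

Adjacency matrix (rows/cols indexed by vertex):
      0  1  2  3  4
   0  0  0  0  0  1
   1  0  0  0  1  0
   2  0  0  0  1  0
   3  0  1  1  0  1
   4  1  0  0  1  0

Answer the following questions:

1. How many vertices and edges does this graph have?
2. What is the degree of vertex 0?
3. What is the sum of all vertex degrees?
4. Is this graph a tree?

Count: 5 vertices, 4 edges.
Vertex 0 has neighbors [4], degree = 1.
Handshaking lemma: 2 * 4 = 8.
A graph is a tree iff it is connected and has exactly n-1 edges. This graph is connected (all 5 vertices in one component) and has 5-1 = 4 edges. It is a tree.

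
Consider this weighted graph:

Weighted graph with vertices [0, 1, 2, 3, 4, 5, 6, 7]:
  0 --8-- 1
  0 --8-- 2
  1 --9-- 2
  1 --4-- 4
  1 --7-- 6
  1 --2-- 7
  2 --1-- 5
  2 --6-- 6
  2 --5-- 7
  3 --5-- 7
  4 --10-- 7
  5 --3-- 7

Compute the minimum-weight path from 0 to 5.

Using Dijkstra's algorithm from vertex 0:
Shortest path: 0 -> 2 -> 5
Total weight: 8 + 1 = 9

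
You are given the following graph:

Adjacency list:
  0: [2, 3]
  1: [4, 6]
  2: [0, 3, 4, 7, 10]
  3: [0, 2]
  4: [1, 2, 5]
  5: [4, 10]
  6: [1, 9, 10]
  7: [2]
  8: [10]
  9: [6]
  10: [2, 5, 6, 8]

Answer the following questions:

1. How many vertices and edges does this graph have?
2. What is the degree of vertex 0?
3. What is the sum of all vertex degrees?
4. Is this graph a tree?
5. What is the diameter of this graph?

Count: 11 vertices, 13 edges.
Vertex 0 has neighbors [2, 3], degree = 2.
Handshaking lemma: 2 * 13 = 26.
A tree on 11 vertices has 10 edges. This graph has 13 edges (3 extra). Not a tree.
Diameter (longest shortest path) = 4.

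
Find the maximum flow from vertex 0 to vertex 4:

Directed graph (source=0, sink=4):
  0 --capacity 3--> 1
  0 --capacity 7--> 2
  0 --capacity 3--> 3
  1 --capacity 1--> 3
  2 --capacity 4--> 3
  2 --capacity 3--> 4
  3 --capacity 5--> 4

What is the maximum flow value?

Computing max flow:
  Flow on (0->1): 1/3
  Flow on (0->2): 4/7
  Flow on (0->3): 3/3
  Flow on (1->3): 1/1
  Flow on (2->3): 1/4
  Flow on (2->4): 3/3
  Flow on (3->4): 5/5
Maximum flow = 8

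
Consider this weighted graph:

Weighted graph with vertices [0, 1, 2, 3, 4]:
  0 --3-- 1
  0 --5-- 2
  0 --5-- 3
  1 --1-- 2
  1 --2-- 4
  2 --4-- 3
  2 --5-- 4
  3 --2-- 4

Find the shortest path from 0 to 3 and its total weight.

Using Dijkstra's algorithm from vertex 0:
Shortest path: 0 -> 3
Total weight: 5 = 5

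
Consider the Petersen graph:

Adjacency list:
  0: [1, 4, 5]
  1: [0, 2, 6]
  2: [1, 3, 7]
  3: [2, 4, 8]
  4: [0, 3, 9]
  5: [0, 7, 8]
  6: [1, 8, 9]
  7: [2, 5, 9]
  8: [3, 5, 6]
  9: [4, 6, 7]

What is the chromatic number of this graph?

The Petersen graph contains odd cycles (e.g. the outer 5-cycle), so chi >= 3.
A proper 3-coloring exists (it is a well-known 3-chromatic graph).
Chromatic number = 3.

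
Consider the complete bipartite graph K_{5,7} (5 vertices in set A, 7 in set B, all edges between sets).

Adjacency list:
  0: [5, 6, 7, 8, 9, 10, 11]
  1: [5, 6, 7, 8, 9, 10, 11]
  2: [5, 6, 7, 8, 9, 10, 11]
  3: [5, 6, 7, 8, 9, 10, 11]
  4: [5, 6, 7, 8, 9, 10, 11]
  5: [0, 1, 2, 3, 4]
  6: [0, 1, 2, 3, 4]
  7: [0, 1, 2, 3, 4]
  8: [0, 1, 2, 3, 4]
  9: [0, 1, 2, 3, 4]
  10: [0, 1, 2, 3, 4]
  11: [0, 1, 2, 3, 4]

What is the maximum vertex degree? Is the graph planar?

Set-A vertices have degree 7; set-B vertices have degree 5. Maximum degree = max(5,7) = 7.
K_{5,7} contains K_{3,3} as a subgraph (since both sides have >= 3 vertices); by Kuratowski's theorem it is not planar.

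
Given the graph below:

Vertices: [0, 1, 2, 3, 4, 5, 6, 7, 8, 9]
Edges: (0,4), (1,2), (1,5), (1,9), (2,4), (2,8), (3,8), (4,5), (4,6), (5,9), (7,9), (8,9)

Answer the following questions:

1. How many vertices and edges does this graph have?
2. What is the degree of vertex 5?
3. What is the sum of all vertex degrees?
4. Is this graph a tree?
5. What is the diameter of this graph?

Count: 10 vertices, 12 edges.
Vertex 5 has neighbors [1, 4, 9], degree = 3.
Handshaking lemma: 2 * 12 = 24.
A tree on 10 vertices has 9 edges. This graph has 12 edges (3 extra). Not a tree.
Diameter (longest shortest path) = 4.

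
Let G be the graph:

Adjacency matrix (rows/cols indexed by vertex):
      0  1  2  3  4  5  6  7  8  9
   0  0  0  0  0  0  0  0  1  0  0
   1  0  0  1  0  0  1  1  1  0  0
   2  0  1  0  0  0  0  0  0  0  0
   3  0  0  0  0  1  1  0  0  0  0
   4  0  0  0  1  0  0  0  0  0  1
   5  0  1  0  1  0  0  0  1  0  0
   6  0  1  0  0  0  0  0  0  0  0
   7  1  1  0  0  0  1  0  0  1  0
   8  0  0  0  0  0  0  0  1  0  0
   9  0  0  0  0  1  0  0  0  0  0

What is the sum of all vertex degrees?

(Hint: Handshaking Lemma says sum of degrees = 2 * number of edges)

Count edges: 10 edges.
By Handshaking Lemma: sum of degrees = 2 * 10 = 20.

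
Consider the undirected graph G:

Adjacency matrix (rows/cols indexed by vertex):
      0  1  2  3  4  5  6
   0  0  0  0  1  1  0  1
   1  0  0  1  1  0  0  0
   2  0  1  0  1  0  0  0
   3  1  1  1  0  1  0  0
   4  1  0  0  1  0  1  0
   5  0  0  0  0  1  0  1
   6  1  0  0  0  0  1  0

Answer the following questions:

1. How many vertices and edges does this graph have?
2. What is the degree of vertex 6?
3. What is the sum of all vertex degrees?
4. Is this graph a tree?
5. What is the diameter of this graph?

Count: 7 vertices, 9 edges.
Vertex 6 has neighbors [0, 5], degree = 2.
Handshaking lemma: 2 * 9 = 18.
A tree on 7 vertices has 6 edges. This graph has 9 edges (3 extra). Not a tree.
Diameter (longest shortest path) = 3.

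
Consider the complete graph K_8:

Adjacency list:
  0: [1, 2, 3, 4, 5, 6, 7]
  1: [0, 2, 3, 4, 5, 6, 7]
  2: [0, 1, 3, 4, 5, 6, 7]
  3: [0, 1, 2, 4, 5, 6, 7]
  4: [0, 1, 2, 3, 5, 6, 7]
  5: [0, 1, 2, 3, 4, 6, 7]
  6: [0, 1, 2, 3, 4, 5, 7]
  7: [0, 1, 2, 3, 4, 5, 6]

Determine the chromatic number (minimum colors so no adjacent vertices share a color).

In K_8, every vertex is adjacent to every other vertex.
Each vertex needs a unique color.
Chromatic number = 8.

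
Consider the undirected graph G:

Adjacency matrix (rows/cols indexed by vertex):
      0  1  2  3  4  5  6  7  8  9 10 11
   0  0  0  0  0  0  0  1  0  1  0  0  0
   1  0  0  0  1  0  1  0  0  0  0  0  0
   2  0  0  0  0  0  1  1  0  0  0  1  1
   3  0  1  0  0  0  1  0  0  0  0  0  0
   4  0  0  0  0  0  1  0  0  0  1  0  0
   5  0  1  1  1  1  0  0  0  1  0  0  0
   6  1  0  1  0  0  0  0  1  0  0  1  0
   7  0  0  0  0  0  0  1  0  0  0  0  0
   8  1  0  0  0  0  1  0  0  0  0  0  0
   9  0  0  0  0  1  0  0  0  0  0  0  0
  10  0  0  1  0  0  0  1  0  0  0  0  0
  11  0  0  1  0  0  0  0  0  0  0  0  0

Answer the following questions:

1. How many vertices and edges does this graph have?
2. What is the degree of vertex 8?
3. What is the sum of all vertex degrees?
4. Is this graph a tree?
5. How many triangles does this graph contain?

Count: 12 vertices, 14 edges.
Vertex 8 has neighbors [0, 5], degree = 2.
Handshaking lemma: 2 * 14 = 28.
A tree on 12 vertices has 11 edges. This graph has 14 edges (3 extra). Not a tree.
Number of triangles = 2.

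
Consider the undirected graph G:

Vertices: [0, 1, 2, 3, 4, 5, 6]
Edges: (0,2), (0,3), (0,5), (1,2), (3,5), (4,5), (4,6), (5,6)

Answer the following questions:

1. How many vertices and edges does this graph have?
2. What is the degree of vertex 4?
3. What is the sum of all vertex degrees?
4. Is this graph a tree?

Count: 7 vertices, 8 edges.
Vertex 4 has neighbors [5, 6], degree = 2.
Handshaking lemma: 2 * 8 = 16.
A tree on 7 vertices has 6 edges. This graph has 8 edges (2 extra). Not a tree.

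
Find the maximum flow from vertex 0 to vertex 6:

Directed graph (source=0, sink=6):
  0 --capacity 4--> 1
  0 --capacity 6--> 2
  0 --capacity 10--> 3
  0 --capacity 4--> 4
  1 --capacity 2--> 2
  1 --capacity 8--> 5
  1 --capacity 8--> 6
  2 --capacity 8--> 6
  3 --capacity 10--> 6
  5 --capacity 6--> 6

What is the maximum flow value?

Computing max flow:
  Flow on (0->1): 4/4
  Flow on (0->2): 6/6
  Flow on (0->3): 10/10
  Flow on (1->6): 4/8
  Flow on (2->6): 6/8
  Flow on (3->6): 10/10
Maximum flow = 20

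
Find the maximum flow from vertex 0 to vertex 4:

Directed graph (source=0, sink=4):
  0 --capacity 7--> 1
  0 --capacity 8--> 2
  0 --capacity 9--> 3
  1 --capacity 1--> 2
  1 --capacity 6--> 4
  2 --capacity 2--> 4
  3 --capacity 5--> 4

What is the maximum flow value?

Computing max flow:
  Flow on (0->1): 6/7
  Flow on (0->2): 2/8
  Flow on (0->3): 5/9
  Flow on (1->4): 6/6
  Flow on (2->4): 2/2
  Flow on (3->4): 5/5
Maximum flow = 13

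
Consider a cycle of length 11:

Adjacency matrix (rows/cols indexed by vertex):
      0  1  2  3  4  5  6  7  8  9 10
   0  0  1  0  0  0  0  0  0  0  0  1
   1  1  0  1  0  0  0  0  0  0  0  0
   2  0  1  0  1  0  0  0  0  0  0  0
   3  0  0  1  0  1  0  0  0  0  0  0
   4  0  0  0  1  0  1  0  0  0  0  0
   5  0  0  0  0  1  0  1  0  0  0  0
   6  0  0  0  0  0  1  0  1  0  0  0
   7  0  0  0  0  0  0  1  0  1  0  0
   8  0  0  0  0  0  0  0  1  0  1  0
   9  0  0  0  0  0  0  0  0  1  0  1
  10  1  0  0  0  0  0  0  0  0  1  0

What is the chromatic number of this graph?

This is an odd cycle (C_11). Odd cycles are not bipartite (any 2-coloring forces two adjacent vertices to match), and 3 colors suffice.
Chromatic number = 3.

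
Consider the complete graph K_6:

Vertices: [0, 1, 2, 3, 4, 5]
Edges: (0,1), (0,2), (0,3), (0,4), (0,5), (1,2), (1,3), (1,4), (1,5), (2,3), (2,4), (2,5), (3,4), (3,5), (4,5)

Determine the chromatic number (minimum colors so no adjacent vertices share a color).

In K_6, every vertex is adjacent to every other vertex.
Each vertex needs a unique color.
Chromatic number = 6.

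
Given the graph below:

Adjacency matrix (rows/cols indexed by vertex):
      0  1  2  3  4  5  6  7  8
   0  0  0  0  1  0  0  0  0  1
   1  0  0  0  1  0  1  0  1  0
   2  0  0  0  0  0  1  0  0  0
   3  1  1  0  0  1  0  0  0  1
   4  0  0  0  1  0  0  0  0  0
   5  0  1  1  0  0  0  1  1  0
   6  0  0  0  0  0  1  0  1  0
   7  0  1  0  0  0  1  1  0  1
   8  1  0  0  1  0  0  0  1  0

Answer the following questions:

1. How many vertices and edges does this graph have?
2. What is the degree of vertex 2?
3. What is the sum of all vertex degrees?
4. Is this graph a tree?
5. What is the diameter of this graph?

Count: 9 vertices, 12 edges.
Vertex 2 has neighbors [5], degree = 1.
Handshaking lemma: 2 * 12 = 24.
A tree on 9 vertices has 8 edges. This graph has 12 edges (4 extra). Not a tree.
Diameter (longest shortest path) = 4.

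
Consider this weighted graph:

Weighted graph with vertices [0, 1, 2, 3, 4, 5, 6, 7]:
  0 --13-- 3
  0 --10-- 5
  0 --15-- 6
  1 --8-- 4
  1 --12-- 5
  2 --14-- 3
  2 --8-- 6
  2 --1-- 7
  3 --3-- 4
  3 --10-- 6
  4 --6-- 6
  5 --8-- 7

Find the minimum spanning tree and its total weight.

Applying Kruskal's algorithm (sort edges by weight, add if no cycle):
  Add (2,7) w=1
  Add (3,4) w=3
  Add (4,6) w=6
  Add (1,4) w=8
  Add (2,6) w=8
  Add (5,7) w=8
  Add (0,5) w=10
  Skip (3,6) w=10 (creates cycle)
  Skip (1,5) w=12 (creates cycle)
  Skip (0,3) w=13 (creates cycle)
  Skip (2,3) w=14 (creates cycle)
  Skip (0,6) w=15 (creates cycle)
MST weight = 44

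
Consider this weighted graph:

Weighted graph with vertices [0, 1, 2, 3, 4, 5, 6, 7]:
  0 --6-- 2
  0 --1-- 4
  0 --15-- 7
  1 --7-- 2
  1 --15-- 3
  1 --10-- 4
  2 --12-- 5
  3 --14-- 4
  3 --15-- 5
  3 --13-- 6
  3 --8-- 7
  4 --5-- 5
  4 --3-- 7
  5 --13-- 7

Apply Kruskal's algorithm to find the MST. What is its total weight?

Applying Kruskal's algorithm (sort edges by weight, add if no cycle):
  Add (0,4) w=1
  Add (4,7) w=3
  Add (4,5) w=5
  Add (0,2) w=6
  Add (1,2) w=7
  Add (3,7) w=8
  Skip (1,4) w=10 (creates cycle)
  Skip (2,5) w=12 (creates cycle)
  Add (3,6) w=13
  Skip (5,7) w=13 (creates cycle)
  Skip (3,4) w=14 (creates cycle)
  Skip (0,7) w=15 (creates cycle)
  Skip (1,3) w=15 (creates cycle)
  Skip (3,5) w=15 (creates cycle)
MST weight = 43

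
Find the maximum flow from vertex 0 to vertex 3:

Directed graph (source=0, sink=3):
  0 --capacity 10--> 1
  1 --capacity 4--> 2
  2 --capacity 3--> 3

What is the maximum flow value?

Computing max flow:
  Flow on (0->1): 3/10
  Flow on (1->2): 3/4
  Flow on (2->3): 3/3
Maximum flow = 3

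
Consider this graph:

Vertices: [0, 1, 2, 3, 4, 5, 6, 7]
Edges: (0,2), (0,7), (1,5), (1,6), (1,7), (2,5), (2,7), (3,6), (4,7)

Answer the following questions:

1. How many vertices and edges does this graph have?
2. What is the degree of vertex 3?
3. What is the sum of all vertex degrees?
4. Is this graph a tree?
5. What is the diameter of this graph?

Count: 8 vertices, 9 edges.
Vertex 3 has neighbors [6], degree = 1.
Handshaking lemma: 2 * 9 = 18.
A tree on 8 vertices has 7 edges. This graph has 9 edges (2 extra). Not a tree.
Diameter (longest shortest path) = 4.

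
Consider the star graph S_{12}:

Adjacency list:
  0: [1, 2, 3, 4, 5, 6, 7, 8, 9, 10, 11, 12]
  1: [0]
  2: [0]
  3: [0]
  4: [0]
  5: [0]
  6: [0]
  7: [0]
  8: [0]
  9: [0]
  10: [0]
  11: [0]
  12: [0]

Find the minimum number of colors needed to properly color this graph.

S_{12} has one hub adjacent to 12 leaves; leaves are pairwise non-adjacent.
Color the hub 0 and every leaf 1.
Chromatic number = 2.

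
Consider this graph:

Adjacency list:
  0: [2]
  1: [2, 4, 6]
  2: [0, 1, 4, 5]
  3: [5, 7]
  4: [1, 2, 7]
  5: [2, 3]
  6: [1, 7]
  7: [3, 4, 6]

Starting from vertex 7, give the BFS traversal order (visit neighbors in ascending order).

BFS from vertex 7 (neighbors processed in ascending order):
Visit order: 7, 3, 4, 6, 5, 1, 2, 0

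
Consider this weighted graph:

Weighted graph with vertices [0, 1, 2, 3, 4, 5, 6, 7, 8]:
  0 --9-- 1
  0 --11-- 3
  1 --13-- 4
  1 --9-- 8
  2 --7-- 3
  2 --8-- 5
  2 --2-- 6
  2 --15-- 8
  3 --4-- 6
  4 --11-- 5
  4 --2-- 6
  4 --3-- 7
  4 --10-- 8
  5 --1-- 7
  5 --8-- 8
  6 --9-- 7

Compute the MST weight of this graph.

Applying Kruskal's algorithm (sort edges by weight, add if no cycle):
  Add (5,7) w=1
  Add (2,6) w=2
  Add (4,6) w=2
  Add (4,7) w=3
  Add (3,6) w=4
  Skip (2,3) w=7 (creates cycle)
  Skip (2,5) w=8 (creates cycle)
  Add (5,8) w=8
  Add (0,1) w=9
  Add (1,8) w=9
  Skip (6,7) w=9 (creates cycle)
  Skip (4,8) w=10 (creates cycle)
  Skip (0,3) w=11 (creates cycle)
  Skip (4,5) w=11 (creates cycle)
  Skip (1,4) w=13 (creates cycle)
  Skip (2,8) w=15 (creates cycle)
MST weight = 38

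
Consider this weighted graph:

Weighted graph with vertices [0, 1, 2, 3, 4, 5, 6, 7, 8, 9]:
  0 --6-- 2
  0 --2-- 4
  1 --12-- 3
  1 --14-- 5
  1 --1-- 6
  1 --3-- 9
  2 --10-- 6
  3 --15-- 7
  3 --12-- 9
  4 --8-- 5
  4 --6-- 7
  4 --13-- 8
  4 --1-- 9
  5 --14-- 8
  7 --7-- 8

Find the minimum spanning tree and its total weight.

Applying Kruskal's algorithm (sort edges by weight, add if no cycle):
  Add (1,6) w=1
  Add (4,9) w=1
  Add (0,4) w=2
  Add (1,9) w=3
  Add (0,2) w=6
  Add (4,7) w=6
  Add (7,8) w=7
  Add (4,5) w=8
  Skip (2,6) w=10 (creates cycle)
  Add (1,3) w=12
  Skip (3,9) w=12 (creates cycle)
  Skip (4,8) w=13 (creates cycle)
  Skip (1,5) w=14 (creates cycle)
  Skip (5,8) w=14 (creates cycle)
  Skip (3,7) w=15 (creates cycle)
MST weight = 46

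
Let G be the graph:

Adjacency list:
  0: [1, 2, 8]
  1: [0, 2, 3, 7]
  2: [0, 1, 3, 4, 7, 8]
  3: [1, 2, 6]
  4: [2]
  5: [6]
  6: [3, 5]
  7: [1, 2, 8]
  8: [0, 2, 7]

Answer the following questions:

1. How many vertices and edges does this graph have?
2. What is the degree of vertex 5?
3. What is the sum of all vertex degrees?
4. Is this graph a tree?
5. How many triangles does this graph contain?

Count: 9 vertices, 13 edges.
Vertex 5 has neighbors [6], degree = 1.
Handshaking lemma: 2 * 13 = 26.
A tree on 9 vertices has 8 edges. This graph has 13 edges (5 extra). Not a tree.
Number of triangles = 5.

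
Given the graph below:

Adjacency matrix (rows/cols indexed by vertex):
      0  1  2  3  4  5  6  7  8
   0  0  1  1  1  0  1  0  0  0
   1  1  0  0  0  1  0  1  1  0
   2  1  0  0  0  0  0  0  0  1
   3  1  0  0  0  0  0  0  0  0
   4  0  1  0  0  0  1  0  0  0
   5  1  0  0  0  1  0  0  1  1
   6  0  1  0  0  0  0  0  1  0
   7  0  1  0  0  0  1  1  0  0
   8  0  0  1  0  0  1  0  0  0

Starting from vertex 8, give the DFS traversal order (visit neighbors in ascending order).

DFS from vertex 8 (neighbors processed in ascending order):
Visit order: 8, 2, 0, 1, 4, 5, 7, 6, 3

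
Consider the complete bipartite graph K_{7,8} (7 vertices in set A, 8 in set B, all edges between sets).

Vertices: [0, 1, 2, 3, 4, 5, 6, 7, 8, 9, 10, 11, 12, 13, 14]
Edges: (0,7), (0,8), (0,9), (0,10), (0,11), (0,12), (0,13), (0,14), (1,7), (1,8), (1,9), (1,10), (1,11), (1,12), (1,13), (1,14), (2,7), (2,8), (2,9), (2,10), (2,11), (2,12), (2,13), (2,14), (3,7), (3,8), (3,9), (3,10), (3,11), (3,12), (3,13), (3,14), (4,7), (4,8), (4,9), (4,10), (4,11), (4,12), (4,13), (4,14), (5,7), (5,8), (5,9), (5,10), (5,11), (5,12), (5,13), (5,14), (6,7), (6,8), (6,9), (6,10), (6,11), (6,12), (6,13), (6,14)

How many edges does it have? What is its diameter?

K_{7,8} has 7 * 8 = 56 edges.
Any vertex reaches any opposite-side vertex in 1 step; same-side vertices reach in 2 steps via any opposite-side vertex.
Diameter = 2.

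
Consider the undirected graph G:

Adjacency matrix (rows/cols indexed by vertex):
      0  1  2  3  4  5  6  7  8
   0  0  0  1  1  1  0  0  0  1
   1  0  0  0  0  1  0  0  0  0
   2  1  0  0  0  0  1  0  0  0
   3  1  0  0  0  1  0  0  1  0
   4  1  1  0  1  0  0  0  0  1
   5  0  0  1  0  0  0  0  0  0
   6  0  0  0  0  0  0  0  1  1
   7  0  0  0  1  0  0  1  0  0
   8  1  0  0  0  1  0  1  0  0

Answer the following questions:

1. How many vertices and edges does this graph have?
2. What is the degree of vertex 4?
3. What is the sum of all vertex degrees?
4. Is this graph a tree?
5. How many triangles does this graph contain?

Count: 9 vertices, 11 edges.
Vertex 4 has neighbors [0, 1, 3, 8], degree = 4.
Handshaking lemma: 2 * 11 = 22.
A tree on 9 vertices has 8 edges. This graph has 11 edges (3 extra). Not a tree.
Number of triangles = 2.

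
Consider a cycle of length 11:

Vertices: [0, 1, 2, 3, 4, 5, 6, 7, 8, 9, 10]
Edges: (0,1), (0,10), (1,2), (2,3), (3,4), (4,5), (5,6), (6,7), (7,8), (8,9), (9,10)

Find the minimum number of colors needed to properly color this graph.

This is an odd cycle (C_11). Odd cycles are not bipartite (any 2-coloring forces two adjacent vertices to match), and 3 colors suffice.
Chromatic number = 3.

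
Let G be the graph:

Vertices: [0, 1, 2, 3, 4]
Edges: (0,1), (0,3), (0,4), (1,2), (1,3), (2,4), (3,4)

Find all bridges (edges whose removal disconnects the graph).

No bridges found. The graph is 2-edge-connected (no single edge removal disconnects it).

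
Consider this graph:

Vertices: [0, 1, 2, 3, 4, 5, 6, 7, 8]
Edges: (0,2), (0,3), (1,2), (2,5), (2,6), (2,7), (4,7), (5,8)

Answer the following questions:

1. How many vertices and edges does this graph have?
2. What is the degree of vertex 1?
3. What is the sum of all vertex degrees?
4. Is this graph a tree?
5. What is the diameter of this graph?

Count: 9 vertices, 8 edges.
Vertex 1 has neighbors [2], degree = 1.
Handshaking lemma: 2 * 8 = 16.
A graph is a tree iff it is connected and has exactly n-1 edges. This graph is connected (all 9 vertices in one component) and has 9-1 = 8 edges. It is a tree.
Diameter (longest shortest path) = 4.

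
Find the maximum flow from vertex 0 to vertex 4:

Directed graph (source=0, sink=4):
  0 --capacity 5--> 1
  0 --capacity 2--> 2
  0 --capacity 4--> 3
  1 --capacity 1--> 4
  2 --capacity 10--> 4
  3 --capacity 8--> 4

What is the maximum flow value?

Computing max flow:
  Flow on (0->1): 1/5
  Flow on (0->2): 2/2
  Flow on (0->3): 4/4
  Flow on (1->4): 1/1
  Flow on (2->4): 2/10
  Flow on (3->4): 4/8
Maximum flow = 7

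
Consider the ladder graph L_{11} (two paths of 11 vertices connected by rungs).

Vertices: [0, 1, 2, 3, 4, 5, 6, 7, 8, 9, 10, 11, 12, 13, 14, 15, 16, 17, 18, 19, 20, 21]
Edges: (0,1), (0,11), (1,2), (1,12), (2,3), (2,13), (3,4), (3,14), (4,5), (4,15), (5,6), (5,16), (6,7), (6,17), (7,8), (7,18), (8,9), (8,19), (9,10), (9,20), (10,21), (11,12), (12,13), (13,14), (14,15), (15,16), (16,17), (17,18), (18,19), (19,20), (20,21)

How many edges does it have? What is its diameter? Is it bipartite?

Ladder graph L_{11}: 11 rungs + 2 * (11-1) path edges = 11 + 20 = 31 edges.
Diameter = 11.
Ladder graphs are bipartite (alternating coloring along each path).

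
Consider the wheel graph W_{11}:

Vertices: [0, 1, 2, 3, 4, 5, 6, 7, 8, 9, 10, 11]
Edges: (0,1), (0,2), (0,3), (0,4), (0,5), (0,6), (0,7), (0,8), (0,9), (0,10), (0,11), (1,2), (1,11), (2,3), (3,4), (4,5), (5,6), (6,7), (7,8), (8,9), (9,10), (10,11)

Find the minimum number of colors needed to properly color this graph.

W_{11} = C_{11} plus a hub adjacent to every cycle vertex.
The outer cycle needs 3 colors (odd cycle); the hub is adjacent to all of them so needs a fresh color.
Chromatic number = 3 + 1 = 4.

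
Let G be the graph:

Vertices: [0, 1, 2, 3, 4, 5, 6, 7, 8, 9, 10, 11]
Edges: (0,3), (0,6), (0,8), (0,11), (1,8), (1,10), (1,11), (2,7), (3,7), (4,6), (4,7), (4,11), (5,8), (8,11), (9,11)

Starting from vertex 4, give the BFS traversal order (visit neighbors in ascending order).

BFS from vertex 4 (neighbors processed in ascending order):
Visit order: 4, 6, 7, 11, 0, 2, 3, 1, 8, 9, 10, 5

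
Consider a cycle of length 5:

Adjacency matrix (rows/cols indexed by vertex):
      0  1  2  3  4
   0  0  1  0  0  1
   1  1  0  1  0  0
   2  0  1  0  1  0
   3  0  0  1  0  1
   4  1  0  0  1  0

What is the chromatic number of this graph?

This is an odd cycle (C_5). Odd cycles are not bipartite (any 2-coloring forces two adjacent vertices to match), and 3 colors suffice.
Chromatic number = 3.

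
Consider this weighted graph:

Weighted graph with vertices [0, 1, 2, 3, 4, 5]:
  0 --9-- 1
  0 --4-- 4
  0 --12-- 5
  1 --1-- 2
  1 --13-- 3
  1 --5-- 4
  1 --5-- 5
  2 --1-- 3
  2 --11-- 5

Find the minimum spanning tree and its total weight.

Applying Kruskal's algorithm (sort edges by weight, add if no cycle):
  Add (1,2) w=1
  Add (2,3) w=1
  Add (0,4) w=4
  Add (1,5) w=5
  Add (1,4) w=5
  Skip (0,1) w=9 (creates cycle)
  Skip (2,5) w=11 (creates cycle)
  Skip (0,5) w=12 (creates cycle)
  Skip (1,3) w=13 (creates cycle)
MST weight = 16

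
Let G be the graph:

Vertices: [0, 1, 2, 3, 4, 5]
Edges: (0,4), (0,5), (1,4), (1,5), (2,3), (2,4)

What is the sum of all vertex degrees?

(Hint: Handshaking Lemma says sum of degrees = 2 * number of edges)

Count edges: 6 edges.
By Handshaking Lemma: sum of degrees = 2 * 6 = 12.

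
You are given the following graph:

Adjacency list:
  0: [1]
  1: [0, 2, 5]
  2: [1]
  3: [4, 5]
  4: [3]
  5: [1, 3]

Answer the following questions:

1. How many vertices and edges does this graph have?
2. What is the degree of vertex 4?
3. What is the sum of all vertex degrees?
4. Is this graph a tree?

Count: 6 vertices, 5 edges.
Vertex 4 has neighbors [3], degree = 1.
Handshaking lemma: 2 * 5 = 10.
A graph is a tree iff it is connected and has exactly n-1 edges. This graph is connected (all 6 vertices in one component) and has 6-1 = 5 edges. It is a tree.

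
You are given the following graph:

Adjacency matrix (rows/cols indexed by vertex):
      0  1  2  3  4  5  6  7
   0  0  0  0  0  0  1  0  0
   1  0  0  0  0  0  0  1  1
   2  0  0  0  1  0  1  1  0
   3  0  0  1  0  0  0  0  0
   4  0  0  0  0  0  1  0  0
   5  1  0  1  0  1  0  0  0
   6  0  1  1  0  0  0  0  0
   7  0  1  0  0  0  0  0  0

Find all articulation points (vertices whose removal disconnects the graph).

An articulation point is a vertex whose removal disconnects the graph.
Articulation points: [1, 2, 5, 6]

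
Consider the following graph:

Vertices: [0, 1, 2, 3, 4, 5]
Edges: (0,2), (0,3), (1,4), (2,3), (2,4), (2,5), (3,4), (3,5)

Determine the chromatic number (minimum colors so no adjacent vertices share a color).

The graph has a maximum clique of size 3 (lower bound on chromatic number).
A valid 3-coloring: {0: 2, 1: 0, 2: 0, 3: 1, 4: 2, 5: 2}.
Chromatic number = 3.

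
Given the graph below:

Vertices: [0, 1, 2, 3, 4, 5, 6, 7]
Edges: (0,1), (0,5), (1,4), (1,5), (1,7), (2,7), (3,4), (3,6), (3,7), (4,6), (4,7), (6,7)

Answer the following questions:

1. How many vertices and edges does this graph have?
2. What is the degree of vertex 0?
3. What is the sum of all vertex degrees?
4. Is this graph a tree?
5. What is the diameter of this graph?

Count: 8 vertices, 12 edges.
Vertex 0 has neighbors [1, 5], degree = 2.
Handshaking lemma: 2 * 12 = 24.
A tree on 8 vertices has 7 edges. This graph has 12 edges (5 extra). Not a tree.
Diameter (longest shortest path) = 3.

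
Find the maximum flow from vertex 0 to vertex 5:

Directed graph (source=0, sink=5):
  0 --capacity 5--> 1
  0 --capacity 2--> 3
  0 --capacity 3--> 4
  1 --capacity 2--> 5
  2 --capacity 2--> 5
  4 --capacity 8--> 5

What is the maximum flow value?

Computing max flow:
  Flow on (0->1): 2/5
  Flow on (0->4): 3/3
  Flow on (1->5): 2/2
  Flow on (4->5): 3/8
Maximum flow = 5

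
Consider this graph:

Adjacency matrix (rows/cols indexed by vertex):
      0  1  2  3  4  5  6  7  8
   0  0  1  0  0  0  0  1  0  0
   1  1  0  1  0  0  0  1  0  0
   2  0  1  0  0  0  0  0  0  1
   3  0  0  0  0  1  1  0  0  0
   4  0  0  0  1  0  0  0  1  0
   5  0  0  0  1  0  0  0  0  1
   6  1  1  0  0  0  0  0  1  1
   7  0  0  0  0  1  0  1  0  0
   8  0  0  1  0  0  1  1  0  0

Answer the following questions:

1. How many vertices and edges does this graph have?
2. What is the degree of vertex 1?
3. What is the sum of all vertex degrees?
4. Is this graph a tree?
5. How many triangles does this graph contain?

Count: 9 vertices, 11 edges.
Vertex 1 has neighbors [0, 2, 6], degree = 3.
Handshaking lemma: 2 * 11 = 22.
A tree on 9 vertices has 8 edges. This graph has 11 edges (3 extra). Not a tree.
Number of triangles = 1.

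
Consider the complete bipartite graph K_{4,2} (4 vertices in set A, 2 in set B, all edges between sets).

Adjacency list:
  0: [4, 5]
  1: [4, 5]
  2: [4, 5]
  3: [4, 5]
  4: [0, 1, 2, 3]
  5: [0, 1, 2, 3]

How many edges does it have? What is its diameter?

K_{4,2} has 4 * 2 = 8 edges.
Any vertex reaches any opposite-side vertex in 1 step; same-side vertices reach in 2 steps via any opposite-side vertex.
Diameter = 2.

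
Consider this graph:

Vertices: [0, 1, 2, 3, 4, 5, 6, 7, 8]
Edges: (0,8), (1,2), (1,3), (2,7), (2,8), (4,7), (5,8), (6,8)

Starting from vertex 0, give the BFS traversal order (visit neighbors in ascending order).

BFS from vertex 0 (neighbors processed in ascending order):
Visit order: 0, 8, 2, 5, 6, 1, 7, 3, 4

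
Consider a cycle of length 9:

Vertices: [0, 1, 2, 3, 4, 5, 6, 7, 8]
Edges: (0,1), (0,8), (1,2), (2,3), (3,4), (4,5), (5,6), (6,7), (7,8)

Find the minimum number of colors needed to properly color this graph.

This is an odd cycle (C_9). Odd cycles are not bipartite (any 2-coloring forces two adjacent vertices to match), and 3 colors suffice.
Chromatic number = 3.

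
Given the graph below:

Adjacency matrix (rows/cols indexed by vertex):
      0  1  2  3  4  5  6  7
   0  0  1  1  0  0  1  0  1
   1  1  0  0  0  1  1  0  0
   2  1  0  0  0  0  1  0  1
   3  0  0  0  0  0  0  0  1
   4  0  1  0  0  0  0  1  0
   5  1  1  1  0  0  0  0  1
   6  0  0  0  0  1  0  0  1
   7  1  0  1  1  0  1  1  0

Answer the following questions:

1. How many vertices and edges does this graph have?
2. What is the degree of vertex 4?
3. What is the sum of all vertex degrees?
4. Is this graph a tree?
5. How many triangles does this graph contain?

Count: 8 vertices, 12 edges.
Vertex 4 has neighbors [1, 6], degree = 2.
Handshaking lemma: 2 * 12 = 24.
A tree on 8 vertices has 7 edges. This graph has 12 edges (5 extra). Not a tree.
Number of triangles = 5.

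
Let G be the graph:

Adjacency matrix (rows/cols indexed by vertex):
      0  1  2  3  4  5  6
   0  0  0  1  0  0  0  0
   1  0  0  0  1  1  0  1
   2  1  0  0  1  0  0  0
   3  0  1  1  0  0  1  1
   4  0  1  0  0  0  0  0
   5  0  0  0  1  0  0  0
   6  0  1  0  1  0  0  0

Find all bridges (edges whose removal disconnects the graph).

A bridge is an edge whose removal increases the number of connected components.
Bridges found: (0,2), (1,4), (2,3), (3,5)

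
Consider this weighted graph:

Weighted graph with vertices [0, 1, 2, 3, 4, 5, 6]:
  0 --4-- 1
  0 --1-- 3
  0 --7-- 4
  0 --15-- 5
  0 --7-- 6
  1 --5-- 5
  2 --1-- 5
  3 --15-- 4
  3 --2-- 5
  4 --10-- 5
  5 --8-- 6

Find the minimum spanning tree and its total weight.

Applying Kruskal's algorithm (sort edges by weight, add if no cycle):
  Add (0,3) w=1
  Add (2,5) w=1
  Add (3,5) w=2
  Add (0,1) w=4
  Skip (1,5) w=5 (creates cycle)
  Add (0,6) w=7
  Add (0,4) w=7
  Skip (5,6) w=8 (creates cycle)
  Skip (4,5) w=10 (creates cycle)
  Skip (0,5) w=15 (creates cycle)
  Skip (3,4) w=15 (creates cycle)
MST weight = 22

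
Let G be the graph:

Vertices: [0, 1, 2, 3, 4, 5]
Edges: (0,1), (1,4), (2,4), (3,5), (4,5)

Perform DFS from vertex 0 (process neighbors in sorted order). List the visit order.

DFS from vertex 0 (neighbors processed in ascending order):
Visit order: 0, 1, 4, 2, 5, 3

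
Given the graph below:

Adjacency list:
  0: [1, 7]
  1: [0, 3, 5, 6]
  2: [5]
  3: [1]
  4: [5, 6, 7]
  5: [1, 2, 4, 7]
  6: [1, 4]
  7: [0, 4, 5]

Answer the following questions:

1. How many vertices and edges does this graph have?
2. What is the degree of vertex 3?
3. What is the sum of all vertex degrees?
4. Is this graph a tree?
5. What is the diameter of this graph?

Count: 8 vertices, 10 edges.
Vertex 3 has neighbors [1], degree = 1.
Handshaking lemma: 2 * 10 = 20.
A tree on 8 vertices has 7 edges. This graph has 10 edges (3 extra). Not a tree.
Diameter (longest shortest path) = 3.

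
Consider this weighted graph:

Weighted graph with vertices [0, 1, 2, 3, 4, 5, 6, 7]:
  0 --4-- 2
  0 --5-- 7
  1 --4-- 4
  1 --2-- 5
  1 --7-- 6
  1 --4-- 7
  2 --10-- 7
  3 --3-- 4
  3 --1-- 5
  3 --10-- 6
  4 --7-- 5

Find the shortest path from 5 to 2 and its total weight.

Using Dijkstra's algorithm from vertex 5:
Shortest path: 5 -> 1 -> 7 -> 0 -> 2
Total weight: 2 + 4 + 5 + 4 = 15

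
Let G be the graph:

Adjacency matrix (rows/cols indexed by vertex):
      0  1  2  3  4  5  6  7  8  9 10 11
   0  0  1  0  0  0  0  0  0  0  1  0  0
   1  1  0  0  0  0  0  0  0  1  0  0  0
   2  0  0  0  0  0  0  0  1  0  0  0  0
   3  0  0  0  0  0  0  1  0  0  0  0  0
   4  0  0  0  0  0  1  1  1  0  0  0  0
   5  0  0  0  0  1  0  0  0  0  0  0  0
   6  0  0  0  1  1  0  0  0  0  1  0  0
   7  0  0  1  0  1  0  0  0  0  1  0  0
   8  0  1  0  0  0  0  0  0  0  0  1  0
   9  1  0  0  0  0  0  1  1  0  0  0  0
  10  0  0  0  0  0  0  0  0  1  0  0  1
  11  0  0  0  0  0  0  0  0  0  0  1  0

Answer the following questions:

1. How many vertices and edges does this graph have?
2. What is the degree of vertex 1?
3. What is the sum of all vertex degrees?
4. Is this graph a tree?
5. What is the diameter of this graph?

Count: 12 vertices, 12 edges.
Vertex 1 has neighbors [0, 8], degree = 2.
Handshaking lemma: 2 * 12 = 24.
A tree on 12 vertices has 11 edges. This graph has 12 edges (1 extra). Not a tree.
Diameter (longest shortest path) = 8.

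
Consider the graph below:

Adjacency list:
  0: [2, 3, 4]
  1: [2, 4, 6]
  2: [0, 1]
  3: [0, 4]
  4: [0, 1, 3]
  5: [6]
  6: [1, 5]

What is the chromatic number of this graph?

The graph has a maximum clique of size 3 (lower bound on chromatic number).
A valid 3-coloring: {0: 0, 1: 0, 2: 1, 3: 2, 4: 1, 5: 0, 6: 1}.
Chromatic number = 3.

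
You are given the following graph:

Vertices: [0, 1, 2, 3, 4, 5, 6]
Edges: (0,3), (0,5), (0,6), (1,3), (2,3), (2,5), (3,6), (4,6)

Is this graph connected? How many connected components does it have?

Checking connectivity: the graph has 1 connected component(s).
All vertices are reachable from each other. The graph IS connected.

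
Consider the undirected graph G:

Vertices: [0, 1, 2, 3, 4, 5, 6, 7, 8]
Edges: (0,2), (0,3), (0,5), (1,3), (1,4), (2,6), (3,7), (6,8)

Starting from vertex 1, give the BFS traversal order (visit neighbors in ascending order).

BFS from vertex 1 (neighbors processed in ascending order):
Visit order: 1, 3, 4, 0, 7, 2, 5, 6, 8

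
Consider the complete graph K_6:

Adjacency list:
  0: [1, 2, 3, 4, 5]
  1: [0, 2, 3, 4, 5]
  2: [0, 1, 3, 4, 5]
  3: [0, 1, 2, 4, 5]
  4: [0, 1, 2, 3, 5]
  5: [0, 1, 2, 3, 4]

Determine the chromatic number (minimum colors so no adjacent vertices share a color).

In K_6, every vertex is adjacent to every other vertex.
Each vertex needs a unique color.
Chromatic number = 6.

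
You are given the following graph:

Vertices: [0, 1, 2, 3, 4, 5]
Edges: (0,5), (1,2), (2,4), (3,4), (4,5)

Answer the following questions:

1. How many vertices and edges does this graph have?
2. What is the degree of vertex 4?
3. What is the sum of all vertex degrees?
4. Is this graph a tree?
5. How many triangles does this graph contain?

Count: 6 vertices, 5 edges.
Vertex 4 has neighbors [2, 3, 5], degree = 3.
Handshaking lemma: 2 * 5 = 10.
A graph is a tree iff it is connected and has exactly n-1 edges. This graph is connected (all 6 vertices in one component) and has 6-1 = 5 edges. It is a tree.
Number of triangles = 0.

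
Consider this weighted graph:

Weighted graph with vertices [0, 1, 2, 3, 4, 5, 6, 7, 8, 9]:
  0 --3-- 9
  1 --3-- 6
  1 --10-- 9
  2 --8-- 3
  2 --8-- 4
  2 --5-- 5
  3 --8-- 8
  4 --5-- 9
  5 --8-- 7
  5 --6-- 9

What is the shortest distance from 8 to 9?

Using Dijkstra's algorithm from vertex 8:
Shortest path: 8 -> 3 -> 2 -> 5 -> 9
Total weight: 8 + 8 + 5 + 6 = 27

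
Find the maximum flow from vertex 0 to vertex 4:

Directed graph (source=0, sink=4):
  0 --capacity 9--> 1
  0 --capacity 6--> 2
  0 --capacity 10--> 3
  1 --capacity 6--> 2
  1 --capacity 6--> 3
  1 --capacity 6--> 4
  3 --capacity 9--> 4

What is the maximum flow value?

Computing max flow:
  Flow on (0->1): 6/9
  Flow on (0->3): 9/10
  Flow on (1->4): 6/6
  Flow on (3->4): 9/9
Maximum flow = 15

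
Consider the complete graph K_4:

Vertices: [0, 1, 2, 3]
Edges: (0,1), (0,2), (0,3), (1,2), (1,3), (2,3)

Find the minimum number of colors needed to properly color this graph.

In K_4, every vertex is adjacent to every other vertex.
Each vertex needs a unique color.
Chromatic number = 4.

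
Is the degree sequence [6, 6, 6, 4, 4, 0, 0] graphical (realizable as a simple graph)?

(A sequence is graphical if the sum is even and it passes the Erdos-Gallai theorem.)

Sum of degrees = 26. Sum is even but fails Erdos-Gallai. The sequence is NOT graphical.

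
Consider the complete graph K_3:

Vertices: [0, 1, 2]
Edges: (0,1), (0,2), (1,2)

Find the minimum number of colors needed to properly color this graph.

In K_3, every vertex is adjacent to every other vertex.
Each vertex needs a unique color.
Chromatic number = 3.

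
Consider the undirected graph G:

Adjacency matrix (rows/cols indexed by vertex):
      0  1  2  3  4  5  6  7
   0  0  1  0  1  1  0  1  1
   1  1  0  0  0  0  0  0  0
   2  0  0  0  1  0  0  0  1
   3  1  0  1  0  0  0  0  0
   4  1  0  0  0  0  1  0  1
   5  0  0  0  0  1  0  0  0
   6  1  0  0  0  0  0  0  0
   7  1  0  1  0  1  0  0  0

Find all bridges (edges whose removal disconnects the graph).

A bridge is an edge whose removal increases the number of connected components.
Bridges found: (0,1), (0,6), (4,5)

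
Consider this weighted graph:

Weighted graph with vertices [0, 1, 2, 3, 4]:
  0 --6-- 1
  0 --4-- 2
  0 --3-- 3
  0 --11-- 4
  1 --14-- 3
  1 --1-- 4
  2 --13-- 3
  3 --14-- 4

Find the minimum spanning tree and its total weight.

Applying Kruskal's algorithm (sort edges by weight, add if no cycle):
  Add (1,4) w=1
  Add (0,3) w=3
  Add (0,2) w=4
  Add (0,1) w=6
  Skip (0,4) w=11 (creates cycle)
  Skip (2,3) w=13 (creates cycle)
  Skip (1,3) w=14 (creates cycle)
  Skip (3,4) w=14 (creates cycle)
MST weight = 14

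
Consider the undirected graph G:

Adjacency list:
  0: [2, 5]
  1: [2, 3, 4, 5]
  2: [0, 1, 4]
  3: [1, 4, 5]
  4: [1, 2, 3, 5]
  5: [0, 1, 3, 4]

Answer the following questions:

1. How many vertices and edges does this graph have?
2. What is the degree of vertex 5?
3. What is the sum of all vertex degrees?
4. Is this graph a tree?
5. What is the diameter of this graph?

Count: 6 vertices, 10 edges.
Vertex 5 has neighbors [0, 1, 3, 4], degree = 4.
Handshaking lemma: 2 * 10 = 20.
A tree on 6 vertices has 5 edges. This graph has 10 edges (5 extra). Not a tree.
Diameter (longest shortest path) = 2.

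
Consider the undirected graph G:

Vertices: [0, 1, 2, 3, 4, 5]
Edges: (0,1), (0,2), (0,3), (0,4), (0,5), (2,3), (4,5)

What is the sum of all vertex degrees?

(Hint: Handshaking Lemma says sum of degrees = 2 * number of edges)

Count edges: 7 edges.
By Handshaking Lemma: sum of degrees = 2 * 7 = 14.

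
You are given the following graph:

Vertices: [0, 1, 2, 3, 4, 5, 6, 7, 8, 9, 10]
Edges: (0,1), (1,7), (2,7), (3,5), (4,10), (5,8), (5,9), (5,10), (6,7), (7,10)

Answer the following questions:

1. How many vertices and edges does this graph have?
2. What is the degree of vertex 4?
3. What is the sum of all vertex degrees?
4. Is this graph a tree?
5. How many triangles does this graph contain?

Count: 11 vertices, 10 edges.
Vertex 4 has neighbors [10], degree = 1.
Handshaking lemma: 2 * 10 = 20.
A graph is a tree iff it is connected and has exactly n-1 edges. This graph is connected (all 11 vertices in one component) and has 11-1 = 10 edges. It is a tree.
Number of triangles = 0.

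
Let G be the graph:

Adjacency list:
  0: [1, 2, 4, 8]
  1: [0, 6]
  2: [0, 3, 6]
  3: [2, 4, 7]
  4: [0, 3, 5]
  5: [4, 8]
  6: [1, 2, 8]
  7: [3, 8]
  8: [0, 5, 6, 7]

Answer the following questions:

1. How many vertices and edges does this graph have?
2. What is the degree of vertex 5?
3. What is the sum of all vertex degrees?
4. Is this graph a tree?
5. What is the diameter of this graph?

Count: 9 vertices, 13 edges.
Vertex 5 has neighbors [4, 8], degree = 2.
Handshaking lemma: 2 * 13 = 26.
A tree on 9 vertices has 8 edges. This graph has 13 edges (5 extra). Not a tree.
Diameter (longest shortest path) = 3.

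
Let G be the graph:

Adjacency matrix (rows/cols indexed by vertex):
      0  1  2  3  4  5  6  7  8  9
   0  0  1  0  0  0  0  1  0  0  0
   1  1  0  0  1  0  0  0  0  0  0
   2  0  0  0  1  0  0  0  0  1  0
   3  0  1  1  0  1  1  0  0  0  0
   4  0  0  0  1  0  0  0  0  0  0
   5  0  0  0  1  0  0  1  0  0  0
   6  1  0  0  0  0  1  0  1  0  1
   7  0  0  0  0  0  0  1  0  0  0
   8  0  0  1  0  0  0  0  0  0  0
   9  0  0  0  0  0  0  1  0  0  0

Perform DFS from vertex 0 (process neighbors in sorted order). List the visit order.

DFS from vertex 0 (neighbors processed in ascending order):
Visit order: 0, 1, 3, 2, 8, 4, 5, 6, 7, 9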